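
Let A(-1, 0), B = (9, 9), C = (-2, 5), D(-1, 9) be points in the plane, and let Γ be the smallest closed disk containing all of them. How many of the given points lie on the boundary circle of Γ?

3

By Welzl's lemma the MEC is supported by two points (diametrically opposite) or three points (on a circumcircle).
The farthest pair is A–B with squared distance 181. The circle on this segment as diameter has centre (4, 4.5) and r² = 181/4 = 45.25.
Check C: distance² to centre = 36.25 ≤ 45.25, so it lies inside.
All remaining points lie in this disk, and no smaller disk contains both endpoints, so this is the minimum enclosing circle.
The points at distance exactly r from the centre are A, B, D — 3 points.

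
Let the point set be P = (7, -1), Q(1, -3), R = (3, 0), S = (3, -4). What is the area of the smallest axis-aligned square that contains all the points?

36

The bounding box has width 6 and height 4.
An axis-aligned square enclosing the set must have side ≥ max(width, height).
So the minimum side is max(6, 4) = 6.
Area = 6² = 36.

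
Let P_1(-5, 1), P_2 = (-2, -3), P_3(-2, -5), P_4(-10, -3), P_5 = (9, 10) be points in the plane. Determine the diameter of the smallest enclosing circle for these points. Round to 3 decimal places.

The minimum enclosing circle of a finite set is fixed by two of the points (as a diameter) or three (as a circumcircle).
The farthest pair is P_4–P_5 with squared distance 530. The circle on this segment as diameter has centre (-0.5, 3.5) and r² = 530/4 = 132.5.
Check P_1: distance² to centre = 26.5 ≤ 132.5, so it lies inside.
All remaining points lie in this disk, and no smaller disk contains both endpoints, so this is the minimum enclosing circle.
Diameter = 2r = 2√(132.5) ≈ 23.022.

23.022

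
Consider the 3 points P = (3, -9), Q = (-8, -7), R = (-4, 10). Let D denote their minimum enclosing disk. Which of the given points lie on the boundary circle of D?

Side lengths²: PQ² = 125, PR² = 410, QR² = 305.
Since PR² = 410 < 305 + 125 = 430, the triangle is acute, so the smallest enclosing circle is the circumcircle.
Circumcentre = (-77/78, 25/78), r² = 312625/3042.
The points at distance exactly r from the centre are P, Q, R — 3 points.

P, Q, R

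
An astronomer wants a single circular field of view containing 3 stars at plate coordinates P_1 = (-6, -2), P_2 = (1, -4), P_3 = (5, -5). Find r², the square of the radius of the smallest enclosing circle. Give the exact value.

Side lengths²: P_1P_2² = 53, P_1P_3² = 130, P_2P_3² = 17.
Since P_1P_3² = 130 ≥ 53 + 17 = 70, the angle opposite P_1P_3 is not acute, so the smallest enclosing circle has P_1P_3 as diameter.
Centre = midpoint of P_1P_3 = (-0.5, -3.5), r² = 130/4 = 32.5.

32.5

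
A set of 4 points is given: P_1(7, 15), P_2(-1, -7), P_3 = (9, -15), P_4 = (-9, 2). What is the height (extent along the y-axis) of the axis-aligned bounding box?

30

max y = 15, min y = -15, so height = 30.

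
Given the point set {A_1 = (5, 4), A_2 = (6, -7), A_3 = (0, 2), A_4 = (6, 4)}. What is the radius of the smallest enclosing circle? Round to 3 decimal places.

5.701

The minimum enclosing circle of a finite set is fixed by two of the points (as a diameter) or three (as a circumcircle).
The minimum enclosing circle is determined by three boundary points: A_2, A_3, A_4.
Their circumcentre is (4.5, -1.5) with r² = 32.5.
The farthest remaining point A_1 is at distance² 30.5 ≤ 32.5.
r = √(32.5) ≈ 5.701.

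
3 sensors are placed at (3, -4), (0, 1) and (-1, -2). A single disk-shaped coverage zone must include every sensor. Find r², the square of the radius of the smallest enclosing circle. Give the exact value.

Call the three points A, B, C in the order given.
Side lengths²: AB² = 34, AC² = 20, BC² = 10.
Since AB² = 34 ≥ 20 + 10 = 30, the angle opposite AB is not acute, so the smallest enclosing circle has AB as diameter.
Centre = midpoint of AB = (1.5, -1.5), r² = 34/4 = 8.5.

8.5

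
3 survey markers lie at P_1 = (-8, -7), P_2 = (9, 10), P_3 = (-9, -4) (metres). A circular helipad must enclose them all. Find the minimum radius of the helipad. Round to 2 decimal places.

Side lengths²: P_1P_2² = 578, P_1P_3² = 10, P_2P_3² = 520.
Since P_1P_2² = 578 ≥ 520 + 10 = 530, the angle opposite P_1P_2 is not acute, so the smallest enclosing circle has P_1P_2 as diameter.
Centre = midpoint of P_1P_2 = (0.5, 1.5), r² = 578/4 = 144.5.
r = √(144.5) ≈ 12.02.

12.02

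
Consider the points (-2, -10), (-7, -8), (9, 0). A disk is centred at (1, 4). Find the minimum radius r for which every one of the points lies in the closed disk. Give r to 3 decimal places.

14.422

The required radius is the distance from (1, 4) to the farthest point.
Squared distances: 205, 208, 80.
Maximum is 208, attained at (-7, -8).
r = √208 ≈ 14.422.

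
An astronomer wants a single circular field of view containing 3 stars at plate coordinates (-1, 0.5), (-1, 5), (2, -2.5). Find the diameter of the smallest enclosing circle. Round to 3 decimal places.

Call the three points A, B, C in the order given.
Side lengths²: AB² = 20.25, AC² = 18, BC² = 65.25.
Since BC² = 65.25 ≥ 20.25 + 18 = 38.25, the angle opposite BC is not acute, so the smallest enclosing circle has BC as diameter.
Centre = midpoint of BC = (0.5, 1.25), r² = 65.25/4 = 16.3125.
Diameter = 2r = 2√(16.3125) ≈ 8.078.

8.078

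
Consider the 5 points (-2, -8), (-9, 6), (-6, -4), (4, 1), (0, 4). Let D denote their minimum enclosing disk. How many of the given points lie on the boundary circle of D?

3

A smallest enclosing disk is always determined by at most three of the input points on its boundary.
The minimum enclosing circle is determined by three boundary points: (-2, -8), (-9, 6), (4, 1).
Their circumcentre is (-55/14, -3/14) with r² = 6305/98.
The farthest remaining point (0, 4) is at distance² 3253/98 ≤ 6305/98.
The points at distance exactly r from the centre are (-2, -8), (-9, 6), (4, 1) — 3 points.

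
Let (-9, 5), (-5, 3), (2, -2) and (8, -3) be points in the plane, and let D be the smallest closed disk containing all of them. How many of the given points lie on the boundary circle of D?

A smallest enclosing disk is always determined by at most three of the input points on its boundary.
The farthest pair is (-9, 5)–(8, -3) with squared distance 353. The circle on this segment as diameter has centre (-0.5, 1) and r² = 353/4 = 88.25.
Check (-5, 3): distance² to centre = 24.25 ≤ 88.25, so it lies inside.
All remaining points lie in this disk, and no smaller disk contains both endpoints, so this is the minimum enclosing circle.
The points at distance exactly r from the centre are (-9, 5), (8, -3) — 2 points.

2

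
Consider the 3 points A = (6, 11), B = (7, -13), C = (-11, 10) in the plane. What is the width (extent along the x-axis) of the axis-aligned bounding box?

max x = 7, min x = -11, so width = 18.

18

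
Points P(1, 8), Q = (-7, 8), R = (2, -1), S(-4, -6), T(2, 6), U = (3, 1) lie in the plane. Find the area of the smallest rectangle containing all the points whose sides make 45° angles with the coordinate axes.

171

In coordinates u = x + y, v = x − y the rectangle is axis-aligned; the map (x,y)→(u,v) scales areas by 2.
u-values: 9, 1, 1, -10, 8, 4; range = 9 − (-10) = 19.
v-values: -7, -15, 3, 2, -4, 2; range = 3 − (-15) = 18.
Area = (19 × 18) / 2 = 171.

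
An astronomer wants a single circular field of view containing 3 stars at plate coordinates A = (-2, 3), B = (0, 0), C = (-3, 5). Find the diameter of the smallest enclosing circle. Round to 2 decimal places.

5.83

Side lengths²: AB² = 13, AC² = 5, BC² = 34.
Since BC² = 34 ≥ 13 + 5 = 18, the angle opposite BC is not acute, so the smallest enclosing circle has BC as diameter.
Centre = midpoint of BC = (-1.5, 2.5), r² = 34/4 = 8.5.
Diameter = 2r = 2√(8.5) ≈ 5.83.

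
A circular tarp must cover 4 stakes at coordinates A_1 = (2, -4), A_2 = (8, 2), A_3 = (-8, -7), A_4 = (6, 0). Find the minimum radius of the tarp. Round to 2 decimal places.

A smallest enclosing disk is always determined by at most three of the input points on its boundary.
The farthest pair is A_2–A_3 with squared distance 337. The circle on this segment as diameter has centre (0, -2.5) and r² = 337/4 = 84.25.
Check A_1: distance² to centre = 6.25 ≤ 84.25, so it lies inside.
All remaining points lie in this disk, and no smaller disk contains both endpoints, so this is the minimum enclosing circle.
r = √(84.25) ≈ 9.18.

9.18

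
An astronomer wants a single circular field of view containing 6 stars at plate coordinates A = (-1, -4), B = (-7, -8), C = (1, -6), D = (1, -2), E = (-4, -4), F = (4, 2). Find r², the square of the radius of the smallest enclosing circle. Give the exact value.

The minimum enclosing circle of a finite set is fixed by two of the points (as a diameter) or three (as a circumcircle).
The farthest pair is B–F with squared distance 221. The circle on this segment as diameter has centre (-1.5, -3) and r² = 221/4 = 55.25.
Check A: distance² to centre = 1.25 ≤ 55.25, so it lies inside.
All remaining points lie in this disk, and no smaller disk contains both endpoints, so this is the minimum enclosing circle.

55.25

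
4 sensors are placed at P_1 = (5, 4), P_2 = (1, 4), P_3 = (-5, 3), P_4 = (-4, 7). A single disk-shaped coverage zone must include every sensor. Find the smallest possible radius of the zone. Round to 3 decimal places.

A smallest enclosing disk is always determined by at most three of the input points on its boundary.
The minimum enclosing circle is determined by three boundary points: P_1, P_3, P_4.
Their circumcentre is (-1/26, 101/26) with r² = 8585/338.
The farthest remaining point P_2 is at distance² 369/338 ≤ 8585/338.
r = √(8585/338) ≈ 5.040.

5.040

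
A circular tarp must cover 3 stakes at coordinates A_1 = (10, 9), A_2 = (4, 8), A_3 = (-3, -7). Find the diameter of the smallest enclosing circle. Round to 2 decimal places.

20.62

Side lengths²: A_1A_2² = 37, A_1A_3² = 425, A_2A_3² = 274.
Since A_1A_3² = 425 ≥ 274 + 37 = 311, the angle opposite A_1A_3 is not acute, so the smallest enclosing circle has A_1A_3 as diameter.
Centre = midpoint of A_1A_3 = (3.5, 1), r² = 425/4 = 106.25.
Diameter = 2r = 2√(106.25) ≈ 20.62.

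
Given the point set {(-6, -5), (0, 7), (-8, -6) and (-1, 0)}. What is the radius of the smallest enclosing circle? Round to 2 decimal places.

A smallest enclosing disk is always determined by at most three of the input points on its boundary.
The farthest pair is (0, 7)–(-8, -6) with squared distance 233. The circle on this segment as diameter has centre (-4, 0.5) and r² = 233/4 = 58.25.
Check (-6, -5): distance² to centre = 34.25 ≤ 58.25, so it lies inside.
All remaining points lie in this disk, and no smaller disk contains both endpoints, so this is the minimum enclosing circle.
r = √(58.25) ≈ 7.63.

7.63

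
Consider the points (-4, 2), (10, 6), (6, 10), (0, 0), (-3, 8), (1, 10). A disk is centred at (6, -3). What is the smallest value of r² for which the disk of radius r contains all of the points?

202

The required radius is the distance from (6, -3) to the farthest point.
Squared distances: 125, 97, 169, 45, 202, 194.
Maximum is 202, attained at (-3, 8).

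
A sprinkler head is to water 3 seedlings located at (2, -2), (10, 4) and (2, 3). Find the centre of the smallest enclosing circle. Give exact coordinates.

(6, 1)

Call the three points A, B, C in the order given.
Side lengths²: AB² = 100, AC² = 25, BC² = 65.
Since AB² = 100 ≥ 65 + 25 = 90, the angle opposite AB is not acute, so the smallest enclosing circle has AB as diameter.
Centre = midpoint of AB = (6, 1), r² = 100/4 = 25.
Centre = (6, 1).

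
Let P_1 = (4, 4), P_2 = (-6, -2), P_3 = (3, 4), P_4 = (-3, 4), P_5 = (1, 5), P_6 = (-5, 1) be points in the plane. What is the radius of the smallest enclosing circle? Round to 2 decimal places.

5.83

The minimum enclosing circle of a finite set is fixed by two of the points (as a diameter) or three (as a circumcircle).
The farthest pair is P_1–P_2 with squared distance 136. The circle on this segment as diameter has centre (-1, 1) and r² = 136/4 = 34.
Check P_3: distance² to centre = 25 ≤ 34, so it lies inside.
All remaining points lie in this disk, and no smaller disk contains both endpoints, so this is the minimum enclosing circle.
r = √34 ≈ 5.83.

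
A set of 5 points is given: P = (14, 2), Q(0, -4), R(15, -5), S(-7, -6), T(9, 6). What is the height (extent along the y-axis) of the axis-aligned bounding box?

max y = 6, min y = -6, so height = 12.

12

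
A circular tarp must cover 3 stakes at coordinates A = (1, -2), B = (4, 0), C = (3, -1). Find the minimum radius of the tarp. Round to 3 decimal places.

1.803

Side lengths²: AB² = 13, AC² = 5, BC² = 2.
Since AB² = 13 ≥ 5 + 2 = 7, the angle opposite AB is not acute, so the smallest enclosing circle has AB as diameter.
Centre = midpoint of AB = (2.5, -1), r² = 13/4 = 3.25.
r = √(3.25) ≈ 1.803.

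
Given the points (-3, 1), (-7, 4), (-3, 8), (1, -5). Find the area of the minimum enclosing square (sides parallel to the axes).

169

The bounding box has width 8 and height 13.
An axis-aligned square enclosing the set must have side ≥ max(width, height).
So the minimum side is max(8, 13) = 13.
Area = 13² = 169.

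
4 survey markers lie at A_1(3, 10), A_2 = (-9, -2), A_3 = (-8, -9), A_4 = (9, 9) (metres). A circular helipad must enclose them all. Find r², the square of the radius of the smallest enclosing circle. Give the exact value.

The minimum enclosing circle of a finite set is fixed by two of the points (as a diameter) or three (as a circumcircle).
The farthest pair is A_3–A_4 with squared distance 613. The circle on this segment as diameter has centre (0.5, 0) and r² = 613/4 = 153.25.
Check A_1: distance² to centre = 106.25 ≤ 153.25, so it lies inside.
All remaining points lie in this disk, and no smaller disk contains both endpoints, so this is the minimum enclosing circle.

153.25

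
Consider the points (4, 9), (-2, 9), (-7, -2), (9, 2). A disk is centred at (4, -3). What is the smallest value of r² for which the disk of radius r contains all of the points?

The required radius is the distance from (4, -3) to the farthest point.
Squared distances: 144, 180, 122, 50.
Maximum is 180, attained at (-2, 9).

180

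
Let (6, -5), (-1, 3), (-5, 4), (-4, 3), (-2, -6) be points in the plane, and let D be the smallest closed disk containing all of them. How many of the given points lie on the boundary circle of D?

A smallest enclosing disk is always determined by at most three of the input points on its boundary.
The farthest pair is (6, -5)–(-5, 4) with squared distance 202. The circle on this segment as diameter has centre (0.5, -0.5) and r² = 202/4 = 50.5.
Check (-1, 3): distance² to centre = 14.5 ≤ 50.5, so it lies inside.
All remaining points lie in this disk, and no smaller disk contains both endpoints, so this is the minimum enclosing circle.
The points at distance exactly r from the centre are (6, -5), (-5, 4) — 2 points.

2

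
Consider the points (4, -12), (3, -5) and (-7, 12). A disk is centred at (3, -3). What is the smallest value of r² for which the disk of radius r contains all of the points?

325

The required radius is the distance from (3, -3) to the farthest point.
Squared distances: 82, 4, 325.
Maximum is 325, attained at (-7, 12).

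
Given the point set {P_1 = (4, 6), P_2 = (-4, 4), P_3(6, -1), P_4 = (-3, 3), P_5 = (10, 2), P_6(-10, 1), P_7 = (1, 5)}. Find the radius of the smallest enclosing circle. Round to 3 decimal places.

10.012

By Welzl's lemma the MEC is supported by two points (diametrically opposite) or three points (on a circumcircle).
The farthest pair is P_5–P_6 with squared distance 401. The circle on this segment as diameter has centre (0, 1.5) and r² = 401/4 = 100.25.
Check P_1: distance² to centre = 36.25 ≤ 100.25, so it lies inside.
All remaining points lie in this disk, and no smaller disk contains both endpoints, so this is the minimum enclosing circle.
r = √(100.25) ≈ 10.012.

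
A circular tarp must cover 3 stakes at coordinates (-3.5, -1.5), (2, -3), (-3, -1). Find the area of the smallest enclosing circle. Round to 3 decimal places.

Call the three points A, B, C in the order given.
Side lengths²: AB² = 32.5, AC² = 0.5, BC² = 29.
Since AB² = 32.5 ≥ 29 + 0.5 = 29.5, the angle opposite AB is not acute, so the smallest enclosing circle has AB as diameter.
Centre = midpoint of AB = (-0.75, -2.25), r² = 32.5/4 = 8.125.
Area = π·r² = π·8.125 ≈ 25.525.

25.525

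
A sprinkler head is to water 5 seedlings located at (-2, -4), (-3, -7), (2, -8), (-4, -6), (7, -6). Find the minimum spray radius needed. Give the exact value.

5.5

By Welzl's lemma the MEC is supported by two points (diametrically opposite) or three points (on a circumcircle).
The farthest pair is (-4, -6)–(7, -6) with squared distance 121. The circle on this segment as diameter has centre (1.5, -6) and r² = 121/4 = 30.25.
Check (-2, -4): distance² to centre = 16.25 ≤ 30.25, so it lies inside.
All remaining points lie in this disk, and no smaller disk contains both endpoints, so this is the minimum enclosing circle.
r = √(30.25) = 5.5.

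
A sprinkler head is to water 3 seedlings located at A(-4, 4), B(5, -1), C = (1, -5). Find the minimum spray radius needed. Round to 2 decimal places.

5.35

Side lengths²: AB² = 106, AC² = 106, BC² = 32.
Since AC² = 106 < 106 + 32 = 138, the triangle is acute, so the smallest enclosing circle is the circumcircle.
Circumcentre = (-3/14, 3/14), r² = 2809/98.
r = √(2809/98) ≈ 5.35.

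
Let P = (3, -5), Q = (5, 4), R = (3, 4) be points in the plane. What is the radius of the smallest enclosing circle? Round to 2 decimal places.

Side lengths²: PQ² = 85, PR² = 81, QR² = 4.
Since PQ² = 85 ≥ 81 + 4 = 85, the angle opposite PQ is not acute, so the smallest enclosing circle has PQ as diameter.
Centre = midpoint of PQ = (4, -0.5), r² = 85/4 = 21.25.
r = √(21.25) ≈ 4.61.

4.61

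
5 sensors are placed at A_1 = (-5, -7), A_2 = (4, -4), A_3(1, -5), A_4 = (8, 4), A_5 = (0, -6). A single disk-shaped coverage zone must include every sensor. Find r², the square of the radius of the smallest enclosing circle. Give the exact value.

The farthest pair is A_1–A_4 with squared distance 290. The circle on this segment as diameter has centre (1.5, -1.5) and r² = 290/4 = 72.5.
Check A_2: distance² to centre = 12.5 ≤ 72.5, so it lies inside.
All remaining points lie in this disk, and no smaller disk contains both endpoints, so this is the minimum enclosing circle.

72.5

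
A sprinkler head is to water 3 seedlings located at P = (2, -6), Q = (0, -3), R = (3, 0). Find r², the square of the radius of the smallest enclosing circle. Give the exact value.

Side lengths²: PQ² = 13, PR² = 37, QR² = 18.
Since PR² = 37 ≥ 18 + 13 = 31, the angle opposite PR is not acute, so the smallest enclosing circle has PR as diameter.
Centre = midpoint of PR = (2.5, -3), r² = 37/4 = 9.25.

9.25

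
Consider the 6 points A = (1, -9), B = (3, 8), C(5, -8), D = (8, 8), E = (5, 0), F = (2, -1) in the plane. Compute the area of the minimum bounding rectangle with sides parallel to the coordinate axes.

x ranges over [1, 8], width 7.
y ranges over [-9, 8], height 17.
Area = 7 × 17 = 119.

119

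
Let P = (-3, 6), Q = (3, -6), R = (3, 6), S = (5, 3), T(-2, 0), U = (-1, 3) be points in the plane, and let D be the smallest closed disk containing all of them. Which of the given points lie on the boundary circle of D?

By Welzl's lemma the MEC is supported by two points (diametrically opposite) or three points (on a circumcircle).
The farthest pair is P–Q with squared distance 180. The circle on this segment as diameter has centre (0, 0) and r² = 180/4 = 45.
Check R: distance² to centre = 45 ≤ 45, so it lies inside.
All remaining points lie in this disk, and no smaller disk contains both endpoints, so this is the minimum enclosing circle.
The points at distance exactly r from the centre are P, Q, R — 3 points.

P, Q, R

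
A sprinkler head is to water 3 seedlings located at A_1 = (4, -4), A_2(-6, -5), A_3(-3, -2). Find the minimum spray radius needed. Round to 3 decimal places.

5.025

Side lengths²: A_1A_2² = 101, A_1A_3² = 53, A_2A_3² = 18.
Since A_1A_2² = 101 ≥ 53 + 18 = 71, the angle opposite A_1A_2 is not acute, so the smallest enclosing circle has A_1A_2 as diameter.
Centre = midpoint of A_1A_2 = (-1, -4.5), r² = 101/4 = 25.25.
r = √(25.25) ≈ 5.025.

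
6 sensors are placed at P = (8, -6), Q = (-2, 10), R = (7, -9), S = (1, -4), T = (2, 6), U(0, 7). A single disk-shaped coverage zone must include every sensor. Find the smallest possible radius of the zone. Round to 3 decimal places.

By Welzl's lemma the MEC is supported by two points (diametrically opposite) or three points (on a circumcircle).
The farthest pair is Q–R with squared distance 442. The circle on this segment as diameter has centre (2.5, 0.5) and r² = 442/4 = 110.5.
Check P: distance² to centre = 72.5 ≤ 110.5, so it lies inside.
All remaining points lie in this disk, and no smaller disk contains both endpoints, so this is the minimum enclosing circle.
r = √(110.5) ≈ 10.512.

10.512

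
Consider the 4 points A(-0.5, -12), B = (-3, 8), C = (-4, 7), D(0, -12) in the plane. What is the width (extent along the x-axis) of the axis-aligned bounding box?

4

max x = 0, min x = -4, so width = 4.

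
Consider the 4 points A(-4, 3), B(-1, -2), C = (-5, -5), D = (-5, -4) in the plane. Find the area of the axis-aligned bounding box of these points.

32

x ranges over [-5, -1], width 4.
y ranges over [-5, 3], height 8.
Area = 4 × 8 = 32.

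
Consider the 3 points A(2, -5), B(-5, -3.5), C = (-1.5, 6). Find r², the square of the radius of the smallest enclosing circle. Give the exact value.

Side lengths²: AB² = 51.25, AC² = 133.25, BC² = 102.5.
Since AC² = 133.25 < 102.5 + 51.25 = 153.75, the triangle is acute, so the smallest enclosing circle is the circumcircle.
Circumcentre = (-15/28, 0.25), r² = 13325/392.

13325/392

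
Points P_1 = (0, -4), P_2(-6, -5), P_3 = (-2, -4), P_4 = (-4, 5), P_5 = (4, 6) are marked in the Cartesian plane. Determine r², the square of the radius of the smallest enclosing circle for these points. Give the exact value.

55.25

By Welzl's lemma the MEC is supported by two points (diametrically opposite) or three points (on a circumcircle).
The farthest pair is P_2–P_5 with squared distance 221. The circle on this segment as diameter has centre (-1, 0.5) and r² = 221/4 = 55.25.
Check P_1: distance² to centre = 21.25 ≤ 55.25, so it lies inside.
All remaining points lie in this disk, and no smaller disk contains both endpoints, so this is the minimum enclosing circle.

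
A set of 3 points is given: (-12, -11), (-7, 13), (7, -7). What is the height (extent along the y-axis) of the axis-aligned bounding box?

24

max y = 13, min y = -11, so height = 24.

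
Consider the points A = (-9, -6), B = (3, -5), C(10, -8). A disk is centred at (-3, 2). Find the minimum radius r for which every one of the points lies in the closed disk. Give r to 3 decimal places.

16.401

The required radius is the distance from (-3, 2) to the farthest point.
Squared distances: 100, 85, 269.
Maximum is 269, attained at C.
r = √269 ≈ 16.401.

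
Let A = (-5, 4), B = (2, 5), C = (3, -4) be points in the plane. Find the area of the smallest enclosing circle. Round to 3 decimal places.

100.629

Side lengths²: AB² = 50, AC² = 128, BC² = 82.
Since AC² = 128 < 82 + 50 = 132, the triangle is acute, so the smallest enclosing circle is the circumcircle.
Circumcentre = (-0.875, 0.125), r² = 32.03125.
Area = π·r² = π·32.03125 ≈ 100.629.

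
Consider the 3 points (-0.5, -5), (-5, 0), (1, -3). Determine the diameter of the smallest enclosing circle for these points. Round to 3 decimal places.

6.837

Call the three points A, B, C in the order given.
Side lengths²: AB² = 45.25, AC² = 6.25, BC² = 45.
Since AB² = 45.25 < 45 + 6.25 = 51.25, the triangle is acute, so the smallest enclosing circle is the circumcircle.
Circumcentre = (-101/44, -23/11), r² = 22625/1936.
Diameter = 2r = 2√(22625/1936) ≈ 6.837.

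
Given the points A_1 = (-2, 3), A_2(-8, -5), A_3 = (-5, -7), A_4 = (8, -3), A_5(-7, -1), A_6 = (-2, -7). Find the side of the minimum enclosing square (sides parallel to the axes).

16

The bounding box has width 16 and height 10.
An axis-aligned square enclosing the set must have side ≥ max(width, height).
So the minimum side is max(16, 10) = 16.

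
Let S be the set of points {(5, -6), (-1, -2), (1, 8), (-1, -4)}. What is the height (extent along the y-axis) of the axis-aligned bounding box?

max y = 8, min y = -6, so height = 14.

14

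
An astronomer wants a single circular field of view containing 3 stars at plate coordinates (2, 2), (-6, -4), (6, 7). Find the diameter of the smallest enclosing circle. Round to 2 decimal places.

Call the three points A, B, C in the order given.
Side lengths²: AB² = 100, AC² = 41, BC² = 265.
Since BC² = 265 ≥ 100 + 41 = 141, the angle opposite BC is not acute, so the smallest enclosing circle has BC as diameter.
Centre = midpoint of BC = (0, 1.5), r² = 265/4 = 66.25.
Diameter = 2r = 2√(66.25) ≈ 16.28.

16.28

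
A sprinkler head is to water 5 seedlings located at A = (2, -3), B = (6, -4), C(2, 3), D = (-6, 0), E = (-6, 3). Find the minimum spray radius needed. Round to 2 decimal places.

6.95

By Welzl's lemma the MEC is supported by two points (diametrically opposite) or three points (on a circumcircle).
The farthest pair is B–E with squared distance 193. The circle on this segment as diameter has centre (0, -0.5) and r² = 193/4 = 48.25.
Check A: distance² to centre = 10.25 ≤ 48.25, so it lies inside.
All remaining points lie in this disk, and no smaller disk contains both endpoints, so this is the minimum enclosing circle.
r = √(48.25) ≈ 6.95.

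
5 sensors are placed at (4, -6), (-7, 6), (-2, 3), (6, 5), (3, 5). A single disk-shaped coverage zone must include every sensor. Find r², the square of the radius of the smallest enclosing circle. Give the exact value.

112625/1682

The minimum enclosing circle of a finite set is fixed by two of the points (as a diameter) or three (as a circumcircle).
The minimum enclosing circle is determined by three boundary points: (4, -6), (-7, 6), (6, 5).
Their circumcentre is (-51/58, 33/58) with r² = 112625/1682.
The farthest remaining point (3, 5) is at distance² 58337/1682 ≤ 112625/1682.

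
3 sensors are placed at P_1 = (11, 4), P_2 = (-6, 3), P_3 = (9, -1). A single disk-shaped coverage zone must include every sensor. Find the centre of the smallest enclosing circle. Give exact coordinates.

(2.5, 3.5)

Side lengths²: P_1P_2² = 290, P_1P_3² = 29, P_2P_3² = 241.
Since P_1P_2² = 290 ≥ 241 + 29 = 270, the angle opposite P_1P_2 is not acute, so the smallest enclosing circle has P_1P_2 as diameter.
Centre = midpoint of P_1P_2 = (2.5, 3.5), r² = 290/4 = 72.5.
Centre = (2.5, 3.5).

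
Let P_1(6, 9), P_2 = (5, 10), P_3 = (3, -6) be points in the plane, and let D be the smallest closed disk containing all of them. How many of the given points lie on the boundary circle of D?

Side lengths²: P_1P_2² = 2, P_1P_3² = 234, P_2P_3² = 260.
Since P_2P_3² = 260 ≥ 234 + 2 = 236, the angle opposite P_2P_3 is not acute, so the smallest enclosing circle has P_2P_3 as diameter.
Centre = midpoint of P_2P_3 = (4, 2), r² = 260/4 = 65.
The points at distance exactly r from the centre are P_2, P_3 — 2 points.

2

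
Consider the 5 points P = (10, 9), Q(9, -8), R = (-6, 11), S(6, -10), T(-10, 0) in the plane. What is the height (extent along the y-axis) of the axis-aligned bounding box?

max y = 11, min y = -10, so height = 21.

21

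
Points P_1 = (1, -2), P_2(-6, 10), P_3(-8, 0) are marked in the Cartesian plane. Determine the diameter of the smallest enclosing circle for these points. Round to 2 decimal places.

Side lengths²: P_1P_2² = 193, P_1P_3² = 85, P_2P_3² = 104.
Since P_1P_2² = 193 ≥ 104 + 85 = 189, the angle opposite P_1P_2 is not acute, so the smallest enclosing circle has P_1P_2 as diameter.
Centre = midpoint of P_1P_2 = (-2.5, 4), r² = 193/4 = 48.25.
Diameter = 2r = 2√(48.25) ≈ 13.89.

13.89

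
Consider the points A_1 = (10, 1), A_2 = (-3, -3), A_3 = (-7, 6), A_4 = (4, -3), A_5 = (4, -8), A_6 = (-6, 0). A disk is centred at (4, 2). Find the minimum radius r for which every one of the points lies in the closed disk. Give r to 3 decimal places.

11.705

The required radius is the distance from (4, 2) to the farthest point.
Squared distances: 37, 74, 137, 25, 100, 104.
Maximum is 137, attained at A_3.
r = √137 ≈ 11.705.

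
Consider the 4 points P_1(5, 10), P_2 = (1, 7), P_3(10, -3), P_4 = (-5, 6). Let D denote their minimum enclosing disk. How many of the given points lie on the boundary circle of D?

3

A smallest enclosing disk is always determined by at most three of the input points on its boundary.
The minimum enclosing circle is determined by three boundary points: P_1, P_3, P_4.
Their circumcentre is (2.56, 1.6) with r² = 76.5136.
The farthest remaining point P_2 is at distance² 31.5936 ≤ 76.5136.
The points at distance exactly r from the centre are P_1, P_3, P_4 — 3 points.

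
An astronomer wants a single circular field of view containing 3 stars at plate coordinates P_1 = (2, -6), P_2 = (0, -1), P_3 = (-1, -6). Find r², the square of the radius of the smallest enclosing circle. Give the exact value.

7.54

Side lengths²: P_1P_2² = 29, P_1P_3² = 9, P_2P_3² = 26.
Since P_1P_2² = 29 < 26 + 9 = 35, the triangle is acute, so the smallest enclosing circle is the circumcircle.
Circumcentre = (0.5, -3.7), r² = 7.54.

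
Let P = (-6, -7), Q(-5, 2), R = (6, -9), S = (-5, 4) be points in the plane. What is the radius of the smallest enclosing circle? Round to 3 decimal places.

8.515

The farthest pair is R–S with squared distance 290. The circle on this segment as diameter has centre (0.5, -2.5) and r² = 290/4 = 72.5.
Check P: distance² to centre = 62.5 ≤ 72.5, so it lies inside.
All remaining points lie in this disk, and no smaller disk contains both endpoints, so this is the minimum enclosing circle.
r = √(72.5) ≈ 8.515.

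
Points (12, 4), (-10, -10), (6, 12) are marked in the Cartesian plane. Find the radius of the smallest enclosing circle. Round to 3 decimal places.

Call the three points A, B, C in the order given.
Side lengths²: AB² = 680, AC² = 100, BC² = 740.
Since BC² = 740 < 680 + 100 = 780, the triangle is acute, so the smallest enclosing circle is the circumcircle.
Circumcentre = (-15/13, 5/13), r² = 31450/169.
r = √(31450/169) ≈ 13.642.

13.642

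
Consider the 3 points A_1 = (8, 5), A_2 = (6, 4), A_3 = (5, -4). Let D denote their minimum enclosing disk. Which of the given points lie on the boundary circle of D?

A_1, A_3

Side lengths²: A_1A_2² = 5, A_1A_3² = 90, A_2A_3² = 65.
Since A_1A_3² = 90 ≥ 65 + 5 = 70, the angle opposite A_1A_3 is not acute, so the smallest enclosing circle has A_1A_3 as diameter.
Centre = midpoint of A_1A_3 = (6.5, 0.5), r² = 90/4 = 22.5.
The points at distance exactly r from the centre are A_1, A_3 — 2 points.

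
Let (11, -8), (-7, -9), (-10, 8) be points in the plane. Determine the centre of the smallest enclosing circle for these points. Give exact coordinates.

(0.5, 0)

Call the three points A, B, C in the order given.
Side lengths²: AB² = 325, AC² = 697, BC² = 298.
Since AC² = 697 ≥ 325 + 298 = 623, the angle opposite AC is not acute, so the smallest enclosing circle has AC as diameter.
Centre = midpoint of AC = (0.5, 0), r² = 697/4 = 174.25.
Centre = (0.5, 0).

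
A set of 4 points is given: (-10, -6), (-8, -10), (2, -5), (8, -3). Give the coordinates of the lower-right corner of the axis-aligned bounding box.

x-range [-10, 8], y-range [-10, -3].
The lower-right corner is (8, -10).

(8, -10)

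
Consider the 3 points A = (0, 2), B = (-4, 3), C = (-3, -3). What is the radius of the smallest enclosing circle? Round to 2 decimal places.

3.18

Side lengths²: AB² = 17, AC² = 34, BC² = 37.
Since BC² = 37 < 34 + 17 = 51, the triangle is acute, so the smallest enclosing circle is the circumcircle.
Circumcentre = (-119/46, 7/46), r² = 10693/1058.
r = √(10693/1058) ≈ 3.18.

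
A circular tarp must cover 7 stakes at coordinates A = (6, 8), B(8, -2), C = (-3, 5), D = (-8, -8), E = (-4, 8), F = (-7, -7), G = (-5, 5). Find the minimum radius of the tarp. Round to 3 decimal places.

10.630

The farthest pair is A–D with squared distance 452. The circle on this segment as diameter has centre (-1, 0) and r² = 452/4 = 113.
Check B: distance² to centre = 85 ≤ 113, so it lies inside.
All remaining points lie in this disk, and no smaller disk contains both endpoints, so this is the minimum enclosing circle.
r = √113 ≈ 10.630.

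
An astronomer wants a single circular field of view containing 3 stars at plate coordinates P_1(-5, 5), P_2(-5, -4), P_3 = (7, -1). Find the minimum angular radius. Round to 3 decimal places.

6.915

Side lengths²: P_1P_2² = 81, P_1P_3² = 180, P_2P_3² = 153.
Since P_1P_3² = 180 < 153 + 81 = 234, the triangle is acute, so the smallest enclosing circle is the circumcircle.
Circumcentre = (0.25, 0.5), r² = 47.8125.
r = √(47.8125) ≈ 6.915.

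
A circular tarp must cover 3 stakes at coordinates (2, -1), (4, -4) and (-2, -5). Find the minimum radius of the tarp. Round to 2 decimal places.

3.10

Call the three points A, B, C in the order given.
Side lengths²: AB² = 13, AC² = 32, BC² = 37.
Since BC² = 37 < 32 + 13 = 45, the triangle is acute, so the smallest enclosing circle is the circumcircle.
Circumcentre = (0.9, -3.9), r² = 9.62.
r = √(9.62) ≈ 3.10.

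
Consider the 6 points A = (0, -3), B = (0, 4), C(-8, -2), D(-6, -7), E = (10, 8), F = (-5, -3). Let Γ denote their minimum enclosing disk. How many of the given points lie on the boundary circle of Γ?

2

The farthest pair is D–E with squared distance 481. The circle on this segment as diameter has centre (2, 0.5) and r² = 481/4 = 120.25.
Check A: distance² to centre = 16.25 ≤ 120.25, so it lies inside.
All remaining points lie in this disk, and no smaller disk contains both endpoints, so this is the minimum enclosing circle.
The points at distance exactly r from the centre are D, E — 2 points.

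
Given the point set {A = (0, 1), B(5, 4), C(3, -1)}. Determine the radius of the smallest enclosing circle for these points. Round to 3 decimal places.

2.979

Side lengths²: AB² = 34, AC² = 13, BC² = 29.
Since AB² = 34 < 29 + 13 = 42, the triangle is acute, so the smallest enclosing circle is the circumcircle.
Circumcentre = (107/38, 75/38), r² = 6409/722.
r = √(6409/722) ≈ 2.979.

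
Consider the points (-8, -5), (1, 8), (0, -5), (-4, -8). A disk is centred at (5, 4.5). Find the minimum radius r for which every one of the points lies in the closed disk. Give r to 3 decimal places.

16.101

The required radius is the distance from (5, 4.5) to the farthest point.
Squared distances: 259.25, 28.25, 115.25, 237.25.
Maximum is 259.25, attained at (-8, -5).
r = √(259.25) ≈ 16.101.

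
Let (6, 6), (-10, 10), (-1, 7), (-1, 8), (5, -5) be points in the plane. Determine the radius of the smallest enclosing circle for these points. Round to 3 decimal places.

10.607

By Welzl's lemma the MEC is supported by two points (diametrically opposite) or three points (on a circumcircle).
The farthest pair is (-10, 10)–(5, -5) with squared distance 450. The circle on this segment as diameter has centre (-2.5, 2.5) and r² = 450/4 = 112.5.
Check (6, 6): distance² to centre = 84.5 ≤ 112.5, so it lies inside.
All remaining points lie in this disk, and no smaller disk contains both endpoints, so this is the minimum enclosing circle.
r = √(112.5) ≈ 10.607.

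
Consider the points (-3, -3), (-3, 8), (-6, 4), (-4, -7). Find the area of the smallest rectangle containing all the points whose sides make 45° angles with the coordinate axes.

112

In coordinates u = x + y, v = x − y the rectangle is axis-aligned; the map (x,y)→(u,v) scales areas by 2.
u-values: -6, 5, -2, -11; range = 5 − (-11) = 16.
v-values: 0, -11, -10, 3; range = 3 − (-11) = 14.
Area = (16 × 14) / 2 = 112.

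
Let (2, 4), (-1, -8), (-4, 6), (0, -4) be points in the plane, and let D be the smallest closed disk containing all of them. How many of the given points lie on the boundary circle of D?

The minimum enclosing circle of a finite set is fixed by two of the points (as a diameter) or three (as a circumcircle).
The farthest pair is (-1, -8)–(-4, 6) with squared distance 205. The circle on this segment as diameter has centre (-2.5, -1) and r² = 205/4 = 51.25.
Check (2, 4): distance² to centre = 45.25 ≤ 51.25, so it lies inside.
All remaining points lie in this disk, and no smaller disk contains both endpoints, so this is the minimum enclosing circle.
The points at distance exactly r from the centre are (-1, -8), (-4, 6) — 2 points.

2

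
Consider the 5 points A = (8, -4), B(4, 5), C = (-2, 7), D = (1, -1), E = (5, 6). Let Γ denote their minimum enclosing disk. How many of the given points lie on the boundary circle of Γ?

2

The farthest pair is A–C with squared distance 221. The circle on this segment as diameter has centre (3, 1.5) and r² = 221/4 = 55.25.
Check B: distance² to centre = 13.25 ≤ 55.25, so it lies inside.
All remaining points lie in this disk, and no smaller disk contains both endpoints, so this is the minimum enclosing circle.
The points at distance exactly r from the centre are A, C — 2 points.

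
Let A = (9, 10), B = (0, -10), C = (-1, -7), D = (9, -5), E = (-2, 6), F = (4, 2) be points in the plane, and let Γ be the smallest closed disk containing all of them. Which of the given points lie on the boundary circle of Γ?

A smallest enclosing disk is always determined by at most three of the input points on its boundary.
The farthest pair is A–B with squared distance 481. The circle on this segment as diameter has centre (4.5, 0) and r² = 481/4 = 120.25.
Check C: distance² to centre = 79.25 ≤ 120.25, so it lies inside.
All remaining points lie in this disk, and no smaller disk contains both endpoints, so this is the minimum enclosing circle.
The points at distance exactly r from the centre are A, B — 2 points.

A, B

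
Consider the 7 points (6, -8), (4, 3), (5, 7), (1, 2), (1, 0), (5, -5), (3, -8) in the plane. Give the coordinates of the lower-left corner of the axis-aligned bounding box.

x-range [1, 6], y-range [-8, 7].
The lower-left corner is (1, -8).

(1, -8)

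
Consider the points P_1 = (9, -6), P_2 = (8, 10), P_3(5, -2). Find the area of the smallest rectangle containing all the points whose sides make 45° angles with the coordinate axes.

In coordinates u = x + y, v = x − y the rectangle is axis-aligned; the map (x,y)→(u,v) scales areas by 2.
u-values: 3, 18, 3; range = 18 − 3 = 15.
v-values: 15, -2, 7; range = 15 − (-2) = 17.
Area = (15 × 17) / 2 = 127.5.

127.5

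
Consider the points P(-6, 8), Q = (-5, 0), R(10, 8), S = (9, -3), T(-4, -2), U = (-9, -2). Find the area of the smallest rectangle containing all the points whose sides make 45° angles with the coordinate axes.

In coordinates u = x + y, v = x − y the rectangle is axis-aligned; the map (x,y)→(u,v) scales areas by 2.
u-values: 2, -5, 18, 6, -6, -11; range = 18 − (-11) = 29.
v-values: -14, -5, 2, 12, -2, -7; range = 12 − (-14) = 26.
Area = (29 × 26) / 2 = 377.

377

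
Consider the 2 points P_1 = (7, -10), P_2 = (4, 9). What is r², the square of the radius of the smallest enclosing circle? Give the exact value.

92.5

The smallest circle enclosing two points has them as diameter endpoints.
Centre = midpoint = (5.5, -0.5); r² = |P_1P_2|²/4 = 370/4 = 92.5.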